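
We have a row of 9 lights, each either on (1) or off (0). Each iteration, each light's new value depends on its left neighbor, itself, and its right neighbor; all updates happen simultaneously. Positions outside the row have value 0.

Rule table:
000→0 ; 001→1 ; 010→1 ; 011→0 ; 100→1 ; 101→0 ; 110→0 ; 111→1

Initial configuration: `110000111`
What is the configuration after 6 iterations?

011000010

001001010
011111011
101110000
100101000
111101100
011000010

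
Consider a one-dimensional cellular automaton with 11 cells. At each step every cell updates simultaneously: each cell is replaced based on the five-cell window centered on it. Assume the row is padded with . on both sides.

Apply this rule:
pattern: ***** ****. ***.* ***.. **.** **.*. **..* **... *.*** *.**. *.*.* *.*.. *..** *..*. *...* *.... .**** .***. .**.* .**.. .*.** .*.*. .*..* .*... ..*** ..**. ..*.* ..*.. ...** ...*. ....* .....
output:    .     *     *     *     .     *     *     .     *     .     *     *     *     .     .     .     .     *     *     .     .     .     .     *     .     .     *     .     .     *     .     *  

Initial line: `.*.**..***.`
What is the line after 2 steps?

step 1: **...**.**.
step 2: ......*....

......*....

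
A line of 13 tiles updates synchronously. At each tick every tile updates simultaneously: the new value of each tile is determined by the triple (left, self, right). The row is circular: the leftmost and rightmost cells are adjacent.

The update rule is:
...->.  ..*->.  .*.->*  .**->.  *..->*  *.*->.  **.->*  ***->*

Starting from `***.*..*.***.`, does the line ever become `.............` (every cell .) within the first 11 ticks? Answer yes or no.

tick 1: .**.**.*..**.
tick 2: ..*..*.**..**
tick 3: *.**.*..**..*
tick 4: *..*.**..**..
tick 5: **.*..**..**.
tick 6: .*.**..**..*.
tick 7: .*..**..**.**
tick 8: .**..**..*..*
tick 9: ..**..**.**.*
tick 10: *..**..*..*.*
tick 11: **..**.**.*..
tick 11 is **..**.**.*.., still not uniform .

no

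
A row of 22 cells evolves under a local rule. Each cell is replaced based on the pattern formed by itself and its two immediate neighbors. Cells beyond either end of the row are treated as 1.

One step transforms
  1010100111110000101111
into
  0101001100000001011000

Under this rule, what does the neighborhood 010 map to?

0

At position 2 the neighborhood is 010; the next row has 0 there.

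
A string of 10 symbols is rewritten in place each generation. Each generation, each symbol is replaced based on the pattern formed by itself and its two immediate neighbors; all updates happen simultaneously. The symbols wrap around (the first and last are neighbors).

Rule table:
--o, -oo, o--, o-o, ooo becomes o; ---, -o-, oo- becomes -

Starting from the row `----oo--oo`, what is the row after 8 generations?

o--oo-ooo-
-ooo-ooo-o
ooo-ooo-o-
oo-ooo-o-o
o-ooo-o-oo
-ooo-o-ooo
ooo-o-ooo-
oo-o-ooo-o

oo-o-ooo-o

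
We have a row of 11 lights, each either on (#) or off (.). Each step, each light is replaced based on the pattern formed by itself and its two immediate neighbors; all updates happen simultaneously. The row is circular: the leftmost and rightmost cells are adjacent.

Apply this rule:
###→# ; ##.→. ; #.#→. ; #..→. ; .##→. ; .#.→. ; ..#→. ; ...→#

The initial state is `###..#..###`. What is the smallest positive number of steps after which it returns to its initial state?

4

##.......##
#..#####..#
....###....
###..#..###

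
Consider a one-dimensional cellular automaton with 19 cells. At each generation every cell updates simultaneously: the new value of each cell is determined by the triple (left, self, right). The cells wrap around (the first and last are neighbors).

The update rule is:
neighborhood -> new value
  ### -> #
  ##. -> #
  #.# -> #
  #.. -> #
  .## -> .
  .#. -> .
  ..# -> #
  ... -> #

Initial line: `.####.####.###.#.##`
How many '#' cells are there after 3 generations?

14

#.####.####.###.#.#
##.####.####.###.#.
.##.####.####.###.#
count of #: 14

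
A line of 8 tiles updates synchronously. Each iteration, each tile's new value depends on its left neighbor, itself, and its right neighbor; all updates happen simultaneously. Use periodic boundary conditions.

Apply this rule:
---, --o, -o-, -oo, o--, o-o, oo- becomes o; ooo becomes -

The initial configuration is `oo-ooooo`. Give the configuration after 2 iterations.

oo-ooooo

iteration 1: -ooo----
iteration 2: oo-ooooo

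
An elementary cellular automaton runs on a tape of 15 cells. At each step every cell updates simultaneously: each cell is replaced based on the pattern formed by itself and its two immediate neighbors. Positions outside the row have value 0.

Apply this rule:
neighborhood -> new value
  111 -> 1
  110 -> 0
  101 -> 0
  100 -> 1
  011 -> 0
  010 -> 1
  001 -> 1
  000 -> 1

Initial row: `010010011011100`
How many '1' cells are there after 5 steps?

11

111111100001011
011111011111000
101110001110111
100101110100010
111100100111111
count of 1: 11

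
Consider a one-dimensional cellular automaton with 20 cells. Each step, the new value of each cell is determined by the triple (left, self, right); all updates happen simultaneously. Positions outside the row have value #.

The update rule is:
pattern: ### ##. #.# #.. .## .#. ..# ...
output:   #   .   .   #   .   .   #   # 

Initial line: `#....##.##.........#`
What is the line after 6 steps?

.####.....#########.
..##.#####.#######..
##....###...#####.##
#.####.#.###.###...#
...##.....#...#.###.
###..#####.###...#..

###..#####.###...#..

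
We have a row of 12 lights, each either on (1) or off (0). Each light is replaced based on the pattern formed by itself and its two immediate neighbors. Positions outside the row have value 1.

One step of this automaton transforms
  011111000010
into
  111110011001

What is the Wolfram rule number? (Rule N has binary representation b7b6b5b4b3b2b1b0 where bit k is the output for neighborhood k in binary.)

169

position 2: 111 → 1  (bit 7 = 1)
position 5: 110 → 0  (bit 6 = 0)
position 0: 101 → 1  (bit 5 = 1)
position 6: 100 → 0  (bit 4 = 0)
position 1: 011 → 1  (bit 3 = 1)
position 10: 010 → 0  (bit 2 = 0)
position 9: 001 → 0  (bit 1 = 0)
position 7: 000 → 1  (bit 0 = 1)
bits b7..b0 = 10101001 = 169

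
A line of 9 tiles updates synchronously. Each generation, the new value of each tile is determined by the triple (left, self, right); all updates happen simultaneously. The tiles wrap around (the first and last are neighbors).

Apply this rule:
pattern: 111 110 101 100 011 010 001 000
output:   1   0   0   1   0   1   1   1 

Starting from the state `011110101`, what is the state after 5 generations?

generation 1: 001100101
generation 2: 110011101
generation 3: 101101000
generation 4: 100001111
generation 5: 011110111

011110111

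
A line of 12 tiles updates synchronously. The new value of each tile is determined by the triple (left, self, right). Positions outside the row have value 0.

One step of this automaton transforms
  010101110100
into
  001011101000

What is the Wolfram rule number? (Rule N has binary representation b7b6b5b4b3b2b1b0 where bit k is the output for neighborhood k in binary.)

position 6: 111 → 1  (bit 7 = 1)
position 7: 110 → 0  (bit 6 = 0)
position 2: 101 → 1  (bit 5 = 1)
position 10: 100 → 0  (bit 4 = 0)
position 5: 011 → 1  (bit 3 = 1)
position 1: 010 → 0  (bit 2 = 0)
position 0: 001 → 0  (bit 1 = 0)
position 11: 000 → 0  (bit 0 = 0)
bits b7..b0 = 10101000 = 168

168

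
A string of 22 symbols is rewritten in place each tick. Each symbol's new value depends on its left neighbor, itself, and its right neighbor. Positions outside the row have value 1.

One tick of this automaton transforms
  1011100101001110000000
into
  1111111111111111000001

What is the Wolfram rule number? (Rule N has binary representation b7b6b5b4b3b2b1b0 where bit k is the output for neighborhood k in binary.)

position 3: 111 → 1  (bit 7 = 1)
position 0: 110 → 1  (bit 6 = 1)
position 1: 101 → 1  (bit 5 = 1)
position 5: 100 → 1  (bit 4 = 1)
position 2: 011 → 1  (bit 3 = 1)
position 7: 010 → 1  (bit 2 = 1)
position 6: 001 → 1  (bit 1 = 1)
position 16: 000 → 0  (bit 0 = 0)
bits b7..b0 = 11111110 = 254

254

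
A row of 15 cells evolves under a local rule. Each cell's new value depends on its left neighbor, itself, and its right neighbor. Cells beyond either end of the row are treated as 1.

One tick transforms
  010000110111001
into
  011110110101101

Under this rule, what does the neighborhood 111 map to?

At position 10 the neighborhood is 111; the next row has 0 there.

0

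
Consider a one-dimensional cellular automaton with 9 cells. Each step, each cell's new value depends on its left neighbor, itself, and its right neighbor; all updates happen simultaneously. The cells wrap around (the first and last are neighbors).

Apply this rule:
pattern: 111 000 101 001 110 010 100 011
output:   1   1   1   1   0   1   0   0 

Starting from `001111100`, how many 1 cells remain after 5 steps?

7

step 1: 110111001
step 2: 101010010
step 3: 111110111
step 4: 111101011
step 5: 111011101
count of 1: 7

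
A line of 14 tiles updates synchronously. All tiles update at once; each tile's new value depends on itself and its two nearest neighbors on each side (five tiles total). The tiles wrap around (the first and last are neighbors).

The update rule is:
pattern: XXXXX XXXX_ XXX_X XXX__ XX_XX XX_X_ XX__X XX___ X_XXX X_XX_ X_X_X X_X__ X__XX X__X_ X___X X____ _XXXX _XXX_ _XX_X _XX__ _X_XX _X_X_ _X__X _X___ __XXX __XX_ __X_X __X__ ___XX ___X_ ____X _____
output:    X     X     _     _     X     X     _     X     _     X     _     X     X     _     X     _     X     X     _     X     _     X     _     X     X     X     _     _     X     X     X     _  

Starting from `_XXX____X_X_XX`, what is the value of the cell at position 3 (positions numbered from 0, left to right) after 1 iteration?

_

X_X_X_XX_X__X_
position 3 holds _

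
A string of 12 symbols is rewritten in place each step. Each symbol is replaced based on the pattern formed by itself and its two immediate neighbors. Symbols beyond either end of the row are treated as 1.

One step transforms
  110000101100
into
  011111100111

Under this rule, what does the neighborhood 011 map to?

At position 8 the neighborhood is 011; the next row has 0 there.

0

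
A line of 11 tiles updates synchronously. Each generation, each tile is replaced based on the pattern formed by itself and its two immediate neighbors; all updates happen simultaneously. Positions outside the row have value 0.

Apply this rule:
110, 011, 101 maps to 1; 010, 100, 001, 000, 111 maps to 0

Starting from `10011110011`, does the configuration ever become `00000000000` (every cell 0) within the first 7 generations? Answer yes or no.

no

00010010011
00000000011
00000000011  (fixed point — unchanged through generation 7)
generation 7 is 00000000011, still not uniform 0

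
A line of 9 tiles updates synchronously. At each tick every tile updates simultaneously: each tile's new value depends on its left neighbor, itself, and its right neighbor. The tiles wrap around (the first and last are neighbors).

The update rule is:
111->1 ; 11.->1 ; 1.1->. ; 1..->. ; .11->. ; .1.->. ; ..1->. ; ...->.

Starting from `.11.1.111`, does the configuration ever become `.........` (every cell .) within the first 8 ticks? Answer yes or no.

yes

tick 1: ..1....11
tick 2: ........1
tick 3: .........
all cells are . at tick 3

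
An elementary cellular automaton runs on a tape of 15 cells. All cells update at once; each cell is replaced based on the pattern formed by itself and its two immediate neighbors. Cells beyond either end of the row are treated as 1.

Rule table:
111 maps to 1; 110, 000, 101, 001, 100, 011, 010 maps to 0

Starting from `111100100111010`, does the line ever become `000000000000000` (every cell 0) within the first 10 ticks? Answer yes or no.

111000000010000
110000000000000
100000000000000
000000000000000
all cells are 0 at tick 4

yes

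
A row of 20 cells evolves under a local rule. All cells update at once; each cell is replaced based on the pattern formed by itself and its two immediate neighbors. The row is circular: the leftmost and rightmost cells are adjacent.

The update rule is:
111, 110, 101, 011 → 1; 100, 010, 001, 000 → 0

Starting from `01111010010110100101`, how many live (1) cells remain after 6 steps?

11111100001111000010
11111100001111000001
11111100001111000001  (fixed point — unchanged through step 6)
count of 1: 11

11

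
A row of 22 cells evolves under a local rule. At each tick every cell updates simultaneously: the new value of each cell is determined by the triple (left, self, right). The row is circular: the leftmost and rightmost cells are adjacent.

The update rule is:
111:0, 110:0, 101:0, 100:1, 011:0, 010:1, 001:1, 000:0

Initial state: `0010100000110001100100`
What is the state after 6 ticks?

0110110001001010011110
1000001011111011100001
0100011000000000010010
1110100100000000111111
0000111110000001000000
0001000001000011100000

0001000001000011100000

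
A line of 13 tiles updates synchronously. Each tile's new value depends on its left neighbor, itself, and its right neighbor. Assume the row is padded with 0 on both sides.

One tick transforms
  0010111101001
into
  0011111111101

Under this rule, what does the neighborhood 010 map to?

At position 2 the neighborhood is 010; the next row has 1 there.

1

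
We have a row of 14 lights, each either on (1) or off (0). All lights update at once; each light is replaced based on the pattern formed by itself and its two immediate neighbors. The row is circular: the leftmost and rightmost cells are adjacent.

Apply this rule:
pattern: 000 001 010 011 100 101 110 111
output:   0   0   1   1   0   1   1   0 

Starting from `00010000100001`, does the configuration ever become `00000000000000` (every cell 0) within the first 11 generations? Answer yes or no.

no

generation 1: 00010000100001  (fixed point — unchanged through generation 11)
generation 11 is 00010000100001, still not uniform 0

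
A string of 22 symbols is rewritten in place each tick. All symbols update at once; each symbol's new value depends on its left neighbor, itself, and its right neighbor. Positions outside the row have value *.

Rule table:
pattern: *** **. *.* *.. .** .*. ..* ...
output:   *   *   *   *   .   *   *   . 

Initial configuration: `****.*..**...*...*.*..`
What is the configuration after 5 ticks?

********.**.***.******
*********.**.***.*****
**********.**.***.****
***********.**.***.***
************.**.***.**

************.**.***.**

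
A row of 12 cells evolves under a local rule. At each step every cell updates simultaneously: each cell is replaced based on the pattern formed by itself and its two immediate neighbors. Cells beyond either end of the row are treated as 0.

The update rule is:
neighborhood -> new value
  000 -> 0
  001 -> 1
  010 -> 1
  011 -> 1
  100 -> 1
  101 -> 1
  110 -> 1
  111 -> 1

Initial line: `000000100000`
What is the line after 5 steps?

011111111111

step 1: 000001110000
step 2: 000011111000
step 3: 000111111100
step 4: 001111111110
step 5: 011111111111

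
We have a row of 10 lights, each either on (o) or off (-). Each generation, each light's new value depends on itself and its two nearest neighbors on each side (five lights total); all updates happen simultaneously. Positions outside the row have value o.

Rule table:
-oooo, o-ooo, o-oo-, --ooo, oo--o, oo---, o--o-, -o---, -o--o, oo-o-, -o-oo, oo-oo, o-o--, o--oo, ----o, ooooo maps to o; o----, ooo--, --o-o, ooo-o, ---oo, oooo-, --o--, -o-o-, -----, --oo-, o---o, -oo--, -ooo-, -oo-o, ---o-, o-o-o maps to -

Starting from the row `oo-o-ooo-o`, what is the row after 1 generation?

--o-oo--oo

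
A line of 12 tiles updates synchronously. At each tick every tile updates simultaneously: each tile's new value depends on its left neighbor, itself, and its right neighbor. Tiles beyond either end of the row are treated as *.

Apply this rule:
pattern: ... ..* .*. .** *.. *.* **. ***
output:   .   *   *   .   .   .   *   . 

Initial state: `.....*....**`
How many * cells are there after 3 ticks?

tick 1: ....**...*..
tick 2: ...*.*..**.*
tick 3: ..**.*.*.*..
count of *: 5

5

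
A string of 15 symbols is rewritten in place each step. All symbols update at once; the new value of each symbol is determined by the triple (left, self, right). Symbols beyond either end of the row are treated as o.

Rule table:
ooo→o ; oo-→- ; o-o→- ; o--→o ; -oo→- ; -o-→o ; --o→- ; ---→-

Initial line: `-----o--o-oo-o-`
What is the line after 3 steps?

o----oo-o----o-
-o------oo---o-
-oo-------o--o-

-oo-------o--o-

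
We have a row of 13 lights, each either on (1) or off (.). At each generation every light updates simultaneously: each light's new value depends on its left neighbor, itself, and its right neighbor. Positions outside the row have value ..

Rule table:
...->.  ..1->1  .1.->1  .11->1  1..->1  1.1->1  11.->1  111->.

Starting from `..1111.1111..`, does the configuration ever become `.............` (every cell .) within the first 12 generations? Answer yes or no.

no

generation 1: .11..111..11.
generation 2: 111111.111111
generation 3: 1....111....1
generation 4: 11..11.11..11
generation 5: 1111111111111
generation 6: 1...........1
generation 7: 11.........11
generation 8: 111.......111
generation 9: 1.11.....11.1
generation 10: 11111...11111
generation 11: 1...11.11...1
generation 12: 11.1111111.11
generation 12 is 11.1111111.11, still not uniform .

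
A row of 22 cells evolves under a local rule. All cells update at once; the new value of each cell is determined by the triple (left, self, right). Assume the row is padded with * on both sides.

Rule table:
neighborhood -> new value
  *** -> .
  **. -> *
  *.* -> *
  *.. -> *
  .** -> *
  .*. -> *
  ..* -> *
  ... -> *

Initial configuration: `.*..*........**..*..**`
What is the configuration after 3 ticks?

*********************.

tick 1: *********************.
tick 2: ....................**
tick 3: *********************.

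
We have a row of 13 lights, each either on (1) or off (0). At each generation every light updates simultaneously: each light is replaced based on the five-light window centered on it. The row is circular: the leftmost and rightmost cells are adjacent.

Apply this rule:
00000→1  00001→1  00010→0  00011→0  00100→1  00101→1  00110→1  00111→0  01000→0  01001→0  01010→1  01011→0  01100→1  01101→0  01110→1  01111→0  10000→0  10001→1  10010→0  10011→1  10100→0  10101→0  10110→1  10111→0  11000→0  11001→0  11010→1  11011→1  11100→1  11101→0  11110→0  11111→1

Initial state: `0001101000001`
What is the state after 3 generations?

0101000110101

generation 1: 0101010001101
generation 2: 1010100101010
generation 3: 0101000110101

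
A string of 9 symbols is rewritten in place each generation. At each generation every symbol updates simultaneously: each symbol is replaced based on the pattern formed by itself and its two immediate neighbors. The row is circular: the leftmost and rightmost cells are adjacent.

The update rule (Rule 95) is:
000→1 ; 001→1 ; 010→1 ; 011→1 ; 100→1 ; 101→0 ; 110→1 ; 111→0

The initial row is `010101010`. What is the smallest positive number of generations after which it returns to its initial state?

110101011
010101010

2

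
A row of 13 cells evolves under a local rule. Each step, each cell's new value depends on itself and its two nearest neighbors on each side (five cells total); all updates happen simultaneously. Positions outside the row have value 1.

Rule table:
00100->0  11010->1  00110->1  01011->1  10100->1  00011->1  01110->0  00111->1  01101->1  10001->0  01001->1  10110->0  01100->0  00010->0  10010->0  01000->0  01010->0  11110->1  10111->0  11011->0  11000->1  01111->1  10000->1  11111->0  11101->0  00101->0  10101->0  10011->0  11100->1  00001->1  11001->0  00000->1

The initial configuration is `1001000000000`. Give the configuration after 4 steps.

step 1: 1000011111111
step 2: 1111111000000
step 3: 0000011111111
step 4: 1111111000000

1111111000000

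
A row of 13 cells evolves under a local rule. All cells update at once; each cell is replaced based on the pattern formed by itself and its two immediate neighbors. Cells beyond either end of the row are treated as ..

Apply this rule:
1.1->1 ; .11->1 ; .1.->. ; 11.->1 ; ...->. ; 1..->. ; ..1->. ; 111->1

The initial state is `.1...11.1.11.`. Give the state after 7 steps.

.....1111111.

step 1: .....111.111.
step 2: .....1111111.
step 3: .....1111111.  (fixed point — unchanged through step 7)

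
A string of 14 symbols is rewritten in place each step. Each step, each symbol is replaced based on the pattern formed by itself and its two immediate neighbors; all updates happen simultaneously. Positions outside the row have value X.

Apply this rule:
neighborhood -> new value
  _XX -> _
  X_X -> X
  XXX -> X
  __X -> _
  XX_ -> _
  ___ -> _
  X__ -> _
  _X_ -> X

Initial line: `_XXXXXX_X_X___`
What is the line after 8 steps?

______X_______

X_XXXX_XXXX___
_X_XX_X_XX____
XXX__XXX______
XX____X_______
X_____X_______
______X_______
______X_______  (fixed point — unchanged through step 8)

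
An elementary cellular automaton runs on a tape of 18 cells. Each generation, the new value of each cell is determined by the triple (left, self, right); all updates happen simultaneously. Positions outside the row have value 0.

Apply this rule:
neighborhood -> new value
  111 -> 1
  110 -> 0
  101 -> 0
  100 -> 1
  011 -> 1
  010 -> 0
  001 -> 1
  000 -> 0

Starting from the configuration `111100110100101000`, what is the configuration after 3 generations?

101110000100000001

generation 1: 111011100011000100
generation 2: 110011010110101010
generation 3: 101110000100000001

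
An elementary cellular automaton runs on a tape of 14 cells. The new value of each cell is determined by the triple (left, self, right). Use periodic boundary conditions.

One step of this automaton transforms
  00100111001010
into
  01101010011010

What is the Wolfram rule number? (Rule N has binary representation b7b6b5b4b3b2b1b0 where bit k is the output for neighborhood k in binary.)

134

position 6: 111 → 1  (bit 7 = 1)
position 7: 110 → 0  (bit 6 = 0)
position 11: 101 → 0  (bit 5 = 0)
position 3: 100 → 0  (bit 4 = 0)
position 5: 011 → 0  (bit 3 = 0)
position 2: 010 → 1  (bit 2 = 1)
position 1: 001 → 1  (bit 1 = 1)
position 0: 000 → 0  (bit 0 = 0)
bits b7..b0 = 10000110 = 134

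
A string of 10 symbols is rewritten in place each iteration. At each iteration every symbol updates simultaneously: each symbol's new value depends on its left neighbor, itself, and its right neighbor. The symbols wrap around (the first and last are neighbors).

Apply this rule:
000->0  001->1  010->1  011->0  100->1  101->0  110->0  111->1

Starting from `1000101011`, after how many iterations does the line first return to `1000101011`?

0101101001
0100001111
0110010110
1001110001
0110101010
1000101011

6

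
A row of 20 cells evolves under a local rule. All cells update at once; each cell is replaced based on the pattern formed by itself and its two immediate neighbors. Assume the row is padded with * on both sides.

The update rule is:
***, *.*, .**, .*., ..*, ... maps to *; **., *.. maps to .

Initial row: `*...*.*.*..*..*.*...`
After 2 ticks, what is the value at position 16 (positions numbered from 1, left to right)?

..*******.**.****.**
.*******.**.****.***
position 16 holds *

*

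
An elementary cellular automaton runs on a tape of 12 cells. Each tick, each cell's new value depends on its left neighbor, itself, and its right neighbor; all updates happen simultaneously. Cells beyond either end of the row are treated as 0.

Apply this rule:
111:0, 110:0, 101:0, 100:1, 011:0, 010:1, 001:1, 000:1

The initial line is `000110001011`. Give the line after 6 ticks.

111001111000
000110000111
111001111000  (repeats tick 1; period 2)
tick 6: 000110000111

000110000111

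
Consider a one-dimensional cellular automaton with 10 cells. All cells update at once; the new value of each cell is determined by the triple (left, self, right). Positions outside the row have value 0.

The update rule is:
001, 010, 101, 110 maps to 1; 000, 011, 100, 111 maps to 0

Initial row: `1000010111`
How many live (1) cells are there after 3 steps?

7

1000111001
1001001011
1011011101
count of 1: 7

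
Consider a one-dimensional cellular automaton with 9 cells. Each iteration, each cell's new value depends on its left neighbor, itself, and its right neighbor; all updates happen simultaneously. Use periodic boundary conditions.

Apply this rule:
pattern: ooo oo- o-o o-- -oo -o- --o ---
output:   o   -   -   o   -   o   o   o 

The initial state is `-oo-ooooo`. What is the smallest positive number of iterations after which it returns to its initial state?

4

-----ooo-
ooooo-o-o
oooo--o--
-oo-ooooo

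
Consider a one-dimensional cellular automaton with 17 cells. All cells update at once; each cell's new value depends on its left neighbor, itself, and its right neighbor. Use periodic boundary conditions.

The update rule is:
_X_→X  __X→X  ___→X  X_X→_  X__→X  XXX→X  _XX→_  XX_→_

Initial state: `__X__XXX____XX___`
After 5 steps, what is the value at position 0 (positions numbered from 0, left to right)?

step 1: XXXXX_X_XXXX__XXX
step 2: XXXX__X__XX_XX_XX
step 3: XXX_XXXXX_______X
step 4: XX___XXX_XXXXXXX_
step 5: __XXX_X___XXXXX__
position 0 holds _

_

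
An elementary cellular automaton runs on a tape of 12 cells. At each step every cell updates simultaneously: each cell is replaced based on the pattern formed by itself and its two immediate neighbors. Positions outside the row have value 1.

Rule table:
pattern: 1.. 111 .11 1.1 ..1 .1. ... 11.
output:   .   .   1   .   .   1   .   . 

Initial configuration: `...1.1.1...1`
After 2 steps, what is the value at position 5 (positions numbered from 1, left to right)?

...1.1.1...1  (fixed point — unchanged through step 2)
position 5 holds .

.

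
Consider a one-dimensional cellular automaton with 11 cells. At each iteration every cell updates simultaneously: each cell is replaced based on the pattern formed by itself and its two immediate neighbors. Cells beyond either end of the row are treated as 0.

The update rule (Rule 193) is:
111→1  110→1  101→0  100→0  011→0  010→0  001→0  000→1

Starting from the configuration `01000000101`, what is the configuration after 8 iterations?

11100110001

iteration 1: 00011110000
iteration 2: 11001110111
iteration 3: 01000110011
iteration 4: 00010010001
iteration 5: 11000000100
iteration 6: 01011110001
iteration 7: 00001110100
iteration 8: 11100110001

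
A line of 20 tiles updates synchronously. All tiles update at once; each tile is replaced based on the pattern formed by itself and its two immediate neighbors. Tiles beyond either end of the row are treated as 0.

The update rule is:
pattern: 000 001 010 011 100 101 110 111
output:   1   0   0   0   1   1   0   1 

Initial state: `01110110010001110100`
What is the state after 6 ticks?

01001001001001001000

tick 1: 00101001001100101011
tick 2: 10010100100010010100
tick 3: 01001010011001001011
tick 4: 00100101000100100100
tick 5: 10010010110010010011
tick 6: 01001001001001001000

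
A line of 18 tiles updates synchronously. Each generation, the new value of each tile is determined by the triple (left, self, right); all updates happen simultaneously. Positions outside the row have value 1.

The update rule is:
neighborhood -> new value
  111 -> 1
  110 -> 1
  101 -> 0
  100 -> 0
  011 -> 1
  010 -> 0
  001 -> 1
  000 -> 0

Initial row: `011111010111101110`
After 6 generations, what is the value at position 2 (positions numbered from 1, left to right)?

011111000111101110
011111001111101110
011111011111101110
011111011111101110  (fixed point — unchanged through generation 6)
position 2 holds 1

1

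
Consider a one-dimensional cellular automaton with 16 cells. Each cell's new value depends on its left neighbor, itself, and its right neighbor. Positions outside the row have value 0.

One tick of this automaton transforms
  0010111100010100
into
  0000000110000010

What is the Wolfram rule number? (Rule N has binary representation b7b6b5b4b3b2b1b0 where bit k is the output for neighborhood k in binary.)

80

position 5: 111 → 0  (bit 7 = 0)
position 7: 110 → 1  (bit 6 = 1)
position 3: 101 → 0  (bit 5 = 0)
position 8: 100 → 1  (bit 4 = 1)
position 4: 011 → 0  (bit 3 = 0)
position 2: 010 → 0  (bit 2 = 0)
position 1: 001 → 0  (bit 1 = 0)
position 0: 000 → 0  (bit 0 = 0)
bits b7..b0 = 01010000 = 80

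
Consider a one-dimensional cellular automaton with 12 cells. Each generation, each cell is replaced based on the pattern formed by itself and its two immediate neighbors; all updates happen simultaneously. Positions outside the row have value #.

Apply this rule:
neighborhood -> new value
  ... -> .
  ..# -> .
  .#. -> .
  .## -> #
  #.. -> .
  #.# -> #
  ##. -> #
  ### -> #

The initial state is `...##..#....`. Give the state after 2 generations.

...##.......

...##.......
...##.......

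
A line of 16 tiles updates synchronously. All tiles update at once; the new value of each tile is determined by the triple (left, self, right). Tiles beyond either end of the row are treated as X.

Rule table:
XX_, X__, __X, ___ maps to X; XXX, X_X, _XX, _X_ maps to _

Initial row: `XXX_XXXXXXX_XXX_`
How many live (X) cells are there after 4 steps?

10

__X_______X___X_
XX_XXXXXXX_XXX__
_X_______X___XXX
__XXXXXXX_XXX___
count of X: 10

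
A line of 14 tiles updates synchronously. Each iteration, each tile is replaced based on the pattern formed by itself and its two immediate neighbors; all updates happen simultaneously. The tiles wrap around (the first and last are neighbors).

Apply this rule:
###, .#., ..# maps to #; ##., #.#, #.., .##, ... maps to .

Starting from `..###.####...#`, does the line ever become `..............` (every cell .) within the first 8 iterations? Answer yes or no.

no

.#.#...##...##
.#.#..#....#..
##.#.##...##..
...#.....#...#
..##....##..##
.#.....#...#..
##....##..##..
.....#...#...#
iteration 8 is .....#...#...#, still not uniform .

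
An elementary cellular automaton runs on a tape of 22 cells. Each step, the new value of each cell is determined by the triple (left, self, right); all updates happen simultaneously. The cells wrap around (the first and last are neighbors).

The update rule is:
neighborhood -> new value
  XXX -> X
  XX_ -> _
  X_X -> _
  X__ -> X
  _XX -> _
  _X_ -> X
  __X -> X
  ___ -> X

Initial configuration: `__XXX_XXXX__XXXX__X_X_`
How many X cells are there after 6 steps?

17

step 1: XX_X___XX_XX_XX_XXX_XX
step 2: X__XXXX__________X___X
step 3: _XX_XX_XXXXXXXXXXXXXX_
step 4: X_______XXXXXXXXXXXX_X
step 5: _XXXXXXX_XXXXXXXXXX___
step 6: X_XXXXX___XXXXXXXX_XXX
count of X: 17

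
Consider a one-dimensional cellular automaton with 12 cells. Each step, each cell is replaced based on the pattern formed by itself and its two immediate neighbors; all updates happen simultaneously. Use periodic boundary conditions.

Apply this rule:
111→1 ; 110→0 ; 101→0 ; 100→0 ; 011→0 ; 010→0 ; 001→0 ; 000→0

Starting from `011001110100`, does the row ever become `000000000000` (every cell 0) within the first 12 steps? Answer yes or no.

step 1: 000000100000
step 2: 000000000000
all cells are 0 at step 2

yes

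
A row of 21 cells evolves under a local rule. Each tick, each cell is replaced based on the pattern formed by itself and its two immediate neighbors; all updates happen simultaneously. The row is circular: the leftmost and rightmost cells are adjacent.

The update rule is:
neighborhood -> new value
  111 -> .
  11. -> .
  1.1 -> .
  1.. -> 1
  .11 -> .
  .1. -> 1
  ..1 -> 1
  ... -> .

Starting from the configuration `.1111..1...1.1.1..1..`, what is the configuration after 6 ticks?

.1111...11........11.

1....1111.11.1.11111.
11..1........1.......
..1111......111.....1
11....1....1...1...11
..1..111..111.111.1..
.1111...11........11.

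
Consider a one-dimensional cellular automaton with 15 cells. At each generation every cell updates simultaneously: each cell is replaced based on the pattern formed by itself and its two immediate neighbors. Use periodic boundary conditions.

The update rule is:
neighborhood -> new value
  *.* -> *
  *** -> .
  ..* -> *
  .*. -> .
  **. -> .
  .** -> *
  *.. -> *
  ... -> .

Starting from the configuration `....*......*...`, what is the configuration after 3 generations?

generation 1: ...*.*....*.*..
generation 2: ..*.*.*..*.*.*.
generation 3: .*.*.*.**.*.*.*

.*.*.*.**.*.*.*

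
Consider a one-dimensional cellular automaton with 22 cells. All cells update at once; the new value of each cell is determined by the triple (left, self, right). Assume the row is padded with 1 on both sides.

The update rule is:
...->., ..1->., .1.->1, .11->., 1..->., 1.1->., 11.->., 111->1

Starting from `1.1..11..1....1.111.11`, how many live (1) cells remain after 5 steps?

..1......1....1..1...1
..1......1....1..1....
..1......1....1..1....  (fixed point — unchanged through step 5)
count of 1: 4

4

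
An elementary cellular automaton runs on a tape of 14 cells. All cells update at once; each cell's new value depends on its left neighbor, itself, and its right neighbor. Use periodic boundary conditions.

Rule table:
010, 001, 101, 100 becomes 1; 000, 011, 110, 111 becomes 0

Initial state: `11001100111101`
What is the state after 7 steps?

step 1: 00110011000010
step 2: 01001100100111
step 3: 11110011111000
step 4: 00001100000101
step 5: 10010010001111
step 6: 01111111010000
step 7: 10000000111000

10000000111000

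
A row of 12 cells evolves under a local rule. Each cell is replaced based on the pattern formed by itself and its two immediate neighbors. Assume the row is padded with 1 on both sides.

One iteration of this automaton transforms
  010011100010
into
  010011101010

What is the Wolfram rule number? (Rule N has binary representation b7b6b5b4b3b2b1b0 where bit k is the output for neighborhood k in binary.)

205

position 5: 111 → 1  (bit 7 = 1)
position 6: 110 → 1  (bit 6 = 1)
position 0: 101 → 0  (bit 5 = 0)
position 2: 100 → 0  (bit 4 = 0)
position 4: 011 → 1  (bit 3 = 1)
position 1: 010 → 1  (bit 2 = 1)
position 3: 001 → 0  (bit 1 = 0)
position 8: 000 → 1  (bit 0 = 1)
bits b7..b0 = 11001101 = 205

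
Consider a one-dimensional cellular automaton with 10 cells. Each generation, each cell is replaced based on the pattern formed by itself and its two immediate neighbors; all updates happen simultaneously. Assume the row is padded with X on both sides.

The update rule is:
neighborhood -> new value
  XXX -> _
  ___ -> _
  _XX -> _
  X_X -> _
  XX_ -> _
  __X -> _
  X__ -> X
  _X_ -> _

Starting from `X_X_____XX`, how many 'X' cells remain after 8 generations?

generation 1: ___X______
generation 2: X___X_____
generation 3: _X___X____
generation 4: __X___X___
generation 5: X__X___X__
generation 6: _X__X___X_
generation 7: __X__X____
generation 8: X__X__X___
count of X: 3

3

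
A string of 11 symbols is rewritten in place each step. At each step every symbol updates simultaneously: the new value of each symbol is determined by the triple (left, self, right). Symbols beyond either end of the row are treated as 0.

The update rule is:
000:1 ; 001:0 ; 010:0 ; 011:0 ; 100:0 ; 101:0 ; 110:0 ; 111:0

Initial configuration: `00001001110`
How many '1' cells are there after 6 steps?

11100000000
00001111111
11100000000  (repeats step 1; period 2)
step 6: 00001111111
count of 1: 7

7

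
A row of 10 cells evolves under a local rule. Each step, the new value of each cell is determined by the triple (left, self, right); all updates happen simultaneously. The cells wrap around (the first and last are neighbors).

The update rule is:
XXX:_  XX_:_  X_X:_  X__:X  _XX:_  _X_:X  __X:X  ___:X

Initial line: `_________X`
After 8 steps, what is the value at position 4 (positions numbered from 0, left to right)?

_

XXXXXXXXXX
__________
XXXXXXXXXX  (repeats step 1; period 2)
step 8: __________
position 4 holds _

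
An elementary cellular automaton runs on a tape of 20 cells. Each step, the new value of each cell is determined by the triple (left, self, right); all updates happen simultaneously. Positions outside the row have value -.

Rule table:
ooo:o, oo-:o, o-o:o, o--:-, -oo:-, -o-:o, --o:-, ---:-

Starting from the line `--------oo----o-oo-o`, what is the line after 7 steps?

---------o----oo-ooo
---------o-----oo-oo
---------o------oo-o
---------o-------ooo
---------o--------oo
---------o---------o
---------o---------o

---------o---------o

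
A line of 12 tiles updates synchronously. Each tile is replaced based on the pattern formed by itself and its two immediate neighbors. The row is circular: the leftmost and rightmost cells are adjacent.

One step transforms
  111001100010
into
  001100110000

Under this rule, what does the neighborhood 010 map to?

0

At position 10 the neighborhood is 010; the next row has 0 there.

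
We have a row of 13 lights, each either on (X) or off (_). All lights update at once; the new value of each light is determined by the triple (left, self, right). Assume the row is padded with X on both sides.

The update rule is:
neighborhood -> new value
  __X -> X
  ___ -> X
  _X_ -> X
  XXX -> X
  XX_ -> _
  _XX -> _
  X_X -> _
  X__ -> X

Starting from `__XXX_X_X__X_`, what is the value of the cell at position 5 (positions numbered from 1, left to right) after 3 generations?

X

generation 1: XX_X__X_XXXX_
generation 2: X__XXXX__XX__
generation 3: _XX_XX_XX__XX
position 5 holds X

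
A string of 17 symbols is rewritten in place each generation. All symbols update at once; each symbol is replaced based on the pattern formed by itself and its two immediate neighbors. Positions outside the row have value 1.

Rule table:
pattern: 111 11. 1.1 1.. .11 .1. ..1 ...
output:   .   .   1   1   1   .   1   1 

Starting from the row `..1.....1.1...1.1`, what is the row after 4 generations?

11.11111.1.111.11
..11....1.11..11.
111.1111.11.111.1
...11...11.11..11

...11...11.11..11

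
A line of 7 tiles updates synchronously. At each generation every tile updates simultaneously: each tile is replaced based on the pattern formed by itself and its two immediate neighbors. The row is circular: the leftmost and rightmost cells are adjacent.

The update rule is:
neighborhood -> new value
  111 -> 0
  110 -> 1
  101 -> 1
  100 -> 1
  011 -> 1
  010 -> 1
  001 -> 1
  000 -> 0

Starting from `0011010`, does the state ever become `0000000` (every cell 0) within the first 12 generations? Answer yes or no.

0111111
1100001
0110011
1111111
0000000
all cells are 0 at generation 5

yes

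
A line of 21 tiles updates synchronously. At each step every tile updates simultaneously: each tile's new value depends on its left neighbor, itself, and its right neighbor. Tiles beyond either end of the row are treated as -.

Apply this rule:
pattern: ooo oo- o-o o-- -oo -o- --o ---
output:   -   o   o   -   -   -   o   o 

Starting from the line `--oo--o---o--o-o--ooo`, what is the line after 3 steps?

oo-o-o--oo--o-o--o--o
-oo-o--o-o-o-o--o--o-
o-oo--o-o-o-o--o--o--

o-oo--o-o-o-o--o--o--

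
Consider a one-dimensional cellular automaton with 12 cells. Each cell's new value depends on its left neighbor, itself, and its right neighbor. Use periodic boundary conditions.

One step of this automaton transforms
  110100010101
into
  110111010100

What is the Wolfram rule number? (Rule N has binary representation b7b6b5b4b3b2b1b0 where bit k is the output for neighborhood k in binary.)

position 0: 111 → 1  (bit 7 = 1)
position 1: 110 → 1  (bit 6 = 1)
position 2: 101 → 0  (bit 5 = 0)
position 4: 100 → 1  (bit 4 = 1)
position 11: 011 → 0  (bit 3 = 0)
position 3: 010 → 1  (bit 2 = 1)
position 6: 001 → 0  (bit 1 = 0)
position 5: 000 → 1  (bit 0 = 1)
bits b7..b0 = 11010101 = 213

213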